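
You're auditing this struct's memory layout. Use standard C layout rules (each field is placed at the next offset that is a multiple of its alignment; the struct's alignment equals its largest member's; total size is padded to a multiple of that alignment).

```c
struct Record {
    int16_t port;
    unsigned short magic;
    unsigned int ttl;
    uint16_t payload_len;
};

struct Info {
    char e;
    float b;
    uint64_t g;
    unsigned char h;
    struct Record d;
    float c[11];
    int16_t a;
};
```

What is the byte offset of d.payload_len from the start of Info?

28

Record: @0: port [2B, align 2] → 2; @2: magic [2B, align 2] → 4; @4: ttl [4B, align 4] → 8; @8: payload_len [2B, align 2] → 10; +2 tail pad (align 4); size 12, align 4
@0: e [1B, align 1] → 1
+3 pad (align 4)
@4: b [4B, align 4] → 8
@8: g [8B, align 8] → 16
@16: h [1B, align 1] → 17
+3 pad (align 4)
@20: d [12B, align 4] → 32
within Record: payload_len at 8
20 + 8 = 28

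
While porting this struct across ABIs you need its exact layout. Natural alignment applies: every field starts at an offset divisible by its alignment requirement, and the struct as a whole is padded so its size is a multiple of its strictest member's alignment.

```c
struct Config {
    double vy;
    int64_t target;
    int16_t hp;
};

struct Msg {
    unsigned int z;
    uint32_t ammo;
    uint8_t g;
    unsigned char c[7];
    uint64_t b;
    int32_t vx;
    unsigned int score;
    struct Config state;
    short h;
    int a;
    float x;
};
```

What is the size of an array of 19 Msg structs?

Config: @0: vy [8B, align 8] → 8; @8: target [8B, align 8] → 16; @16: hp [2B, align 2] → 18; +6 tail pad (align 8); size 24, align 8
@0: z [4B, align 4] → 4
@4: ammo [4B, align 4] → 8
@8: g [1B, align 1] → 9
@9: c [7B, align 1] → 16
@16: b [8B, align 8] → 24
@24: vx [4B, align 4] → 28
@28: score [4B, align 4] → 32
@32: state [24B, align 8] → 56
@56: h [2B, align 2] → 58
+2 pad (align 4)
@60: a [4B, align 4] → 64
@64: x [4B, align 4] → 68
+4 tail pad (align 8)
size 72, align 8
array of 19: 19 × 72 = 1368

1368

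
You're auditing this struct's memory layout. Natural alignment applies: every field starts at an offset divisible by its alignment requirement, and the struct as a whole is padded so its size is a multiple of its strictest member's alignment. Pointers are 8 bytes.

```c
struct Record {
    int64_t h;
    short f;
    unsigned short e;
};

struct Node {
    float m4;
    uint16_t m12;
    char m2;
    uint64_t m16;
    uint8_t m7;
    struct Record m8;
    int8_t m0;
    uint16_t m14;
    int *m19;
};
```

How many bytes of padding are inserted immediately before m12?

0

Record: h at 0 (size 8, align 8) → ends 8; f at 8 (size 2, align 2) → ends 10; e at 10 (size 2, align 2) → ends 12; tail pad 4 to reach multiple of 8; total 16 bytes, alignment 8
m4 at 0 (size 4, align 4) → ends 4
m12 at 4 (size 2, align 2) → ends 6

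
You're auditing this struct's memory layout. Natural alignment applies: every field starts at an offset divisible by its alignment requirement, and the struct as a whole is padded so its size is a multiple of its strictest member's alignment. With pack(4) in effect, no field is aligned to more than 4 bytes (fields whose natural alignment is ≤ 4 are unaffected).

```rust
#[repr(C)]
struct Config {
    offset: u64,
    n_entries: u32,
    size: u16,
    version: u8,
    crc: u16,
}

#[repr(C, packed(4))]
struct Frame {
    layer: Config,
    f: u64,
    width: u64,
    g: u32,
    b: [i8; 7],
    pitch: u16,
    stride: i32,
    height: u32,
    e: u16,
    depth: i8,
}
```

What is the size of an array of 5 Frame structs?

340

Config: @0: offset [8B, align 8] → 8; @8: n_entries [4B, align 4] → 12; @12: size [2B, align 2] → 14; @14: version [1B, align 1] → 15; +1 pad (align 2); @16: crc [2B, align 2] → 18; +6 tail pad (align 8); size 24, align 8
@0: layer [24B, align 4] → 24
@24: f [8B, align 4] → 32
@32: width [8B, align 4] → 40
@40: g [4B, align 4] → 44
@44: b [7B, align 1] → 51
+1 pad (align 2)
@52: pitch [2B, align 2] → 54
+2 pad (align 4)
@56: stride [4B, align 4] → 60
@60: height [4B, align 4] → 64
@64: e [2B, align 2] → 66
@66: depth [1B, align 1] → 67
+1 tail pad (align 4)
size 68, align 4
array of 5: 5 × 68 = 340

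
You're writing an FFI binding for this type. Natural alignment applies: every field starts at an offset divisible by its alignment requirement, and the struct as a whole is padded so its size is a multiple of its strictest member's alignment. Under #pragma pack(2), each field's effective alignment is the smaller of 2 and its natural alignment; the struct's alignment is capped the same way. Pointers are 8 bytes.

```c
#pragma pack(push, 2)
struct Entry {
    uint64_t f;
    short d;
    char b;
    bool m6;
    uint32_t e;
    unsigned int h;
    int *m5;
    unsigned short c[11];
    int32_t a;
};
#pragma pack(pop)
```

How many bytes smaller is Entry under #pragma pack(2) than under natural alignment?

natural layout:
  0..8  f  (8B, 8-aligned)
  8..10  d  (2B, 2-aligned)
  10..11  b  (1B, 1-aligned)
  11..12  m6  (1B, 1-aligned)
  12..16  e  (4B, 4-aligned)
  16..20  h  (4B, 4-aligned)
  20..24  -- padding (4B)
  24..32  m5  (8B, 8-aligned)
  32..54  c  (22B, 2-aligned)
  54..56  -- padding (2B)
  56..60  a  (4B, 4-aligned)
  60..64  -- tail padding (4B)
  sizeof = 64, alignof = 8
packed(2) layout:
  0..8  f  (8B, 2-aligned)
  8..10  d  (2B, 2-aligned)
  10..11  b  (1B, 1-aligned)
  11..12  m6  (1B, 1-aligned)
  12..16  e  (4B, 2-aligned)
  16..20  h  (4B, 2-aligned)
  20..28  m5  (8B, 2-aligned)
  28..50  c  (22B, 2-aligned)
  50..54  a  (4B, 2-aligned)
  sizeof = 54, alignof = 2
64 − 54 = 10

10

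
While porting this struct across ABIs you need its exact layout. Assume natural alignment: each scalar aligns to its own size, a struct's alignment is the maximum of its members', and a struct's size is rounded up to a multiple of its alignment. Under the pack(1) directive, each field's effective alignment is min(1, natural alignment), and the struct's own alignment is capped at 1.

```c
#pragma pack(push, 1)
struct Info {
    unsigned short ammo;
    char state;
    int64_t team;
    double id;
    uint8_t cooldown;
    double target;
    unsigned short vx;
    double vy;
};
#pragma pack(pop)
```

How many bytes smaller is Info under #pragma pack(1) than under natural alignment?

18

natural layout:
  ammo at 0 (size 2, align 2) → ends 2
  state at 2 (size 1, align 1) → ends 3
  pad 5 to align 8 for team
  team at 8 (size 8, align 8) → ends 16
  id at 16 (size 8, align 8) → ends 24
  cooldown at 24 (size 1, align 1) → ends 25
  pad 7 to align 8 for target
  target at 32 (size 8, align 8) → ends 40
  vx at 40 (size 2, align 2) → ends 42
  pad 6 to align 8 for vy
  vy at 48 (size 8, align 8) → ends 56
  total 56 bytes, alignment 8
packed(1) layout:
  ammo at 0 (size 2, align 1) → ends 2
  state at 2 (size 1, align 1) → ends 3
  team at 3 (size 8, align 1) → ends 11
  id at 11 (size 8, align 1) → ends 19
  cooldown at 19 (size 1, align 1) → ends 20
  target at 20 (size 8, align 1) → ends 28
  vx at 28 (size 2, align 1) → ends 30
  vy at 30 (size 8, align 1) → ends 38
  total 38 bytes, alignment 1
56 − 38 = 18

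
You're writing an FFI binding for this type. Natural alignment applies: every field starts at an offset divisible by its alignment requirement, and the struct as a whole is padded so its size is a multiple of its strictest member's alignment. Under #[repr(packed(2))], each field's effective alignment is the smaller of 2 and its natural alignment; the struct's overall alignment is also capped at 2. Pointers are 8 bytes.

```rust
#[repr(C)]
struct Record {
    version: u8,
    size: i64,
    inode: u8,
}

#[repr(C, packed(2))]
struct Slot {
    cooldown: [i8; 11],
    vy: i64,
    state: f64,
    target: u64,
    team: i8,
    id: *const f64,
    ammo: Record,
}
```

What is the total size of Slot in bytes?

70

Record: version at 0 (size 1, align 1) → ends 1; pad 7 to align 8 for size; size at 8 (size 8, align 8) → ends 16; inode at 16 (size 1, align 1) → ends 17; tail pad 7 to reach multiple of 8; total 24 bytes, alignment 8
cooldown at 0 (size 11, align 1) → ends 11
pad 1 to align 2 for vy
vy at 12 (size 8, align 2) → ends 20
state at 20 (size 8, align 2) → ends 28
target at 28 (size 8, align 2) → ends 36
team at 36 (size 1, align 1) → ends 37
pad 1 to align 2 for id
id at 38 (size 8, align 2) → ends 46
ammo at 46 (size 24, align 2) → ends 70
total 70 bytes, alignment 2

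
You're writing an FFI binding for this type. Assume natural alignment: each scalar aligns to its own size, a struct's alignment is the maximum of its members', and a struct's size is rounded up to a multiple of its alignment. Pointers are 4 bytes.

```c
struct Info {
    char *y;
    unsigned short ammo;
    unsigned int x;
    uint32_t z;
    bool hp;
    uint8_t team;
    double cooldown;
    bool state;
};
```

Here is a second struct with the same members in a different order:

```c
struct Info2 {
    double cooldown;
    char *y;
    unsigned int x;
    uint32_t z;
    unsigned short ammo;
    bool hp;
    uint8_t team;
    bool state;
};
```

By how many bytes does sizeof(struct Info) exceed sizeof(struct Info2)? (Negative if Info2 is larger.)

8

0..4  y  (4B, 4-aligned)
4..6  ammo  (2B, 2-aligned)
6..8  -- padding (2B)
8..12  x  (4B, 4-aligned)
12..16  z  (4B, 4-aligned)
16..17  hp  (1B, 1-aligned)
17..18  team  (1B, 1-aligned)
18..24  -- padding (6B)
24..32  cooldown  (8B, 8-aligned)
32..33  state  (1B, 1-aligned)
33..40  -- tail padding (7B)
sizeof = 40, alignof = 8
— Info2 —
0..8  cooldown  (8B, 8-aligned)
8..12  y  (4B, 4-aligned)
12..16  x  (4B, 4-aligned)
16..20  z  (4B, 4-aligned)
20..22  ammo  (2B, 2-aligned)
22..23  hp  (1B, 1-aligned)
23..24  team  (1B, 1-aligned)
24..25  state  (1B, 1-aligned)
25..32  -- tail padding (7B)
sizeof = 32, alignof = 8
40 − 32 = 8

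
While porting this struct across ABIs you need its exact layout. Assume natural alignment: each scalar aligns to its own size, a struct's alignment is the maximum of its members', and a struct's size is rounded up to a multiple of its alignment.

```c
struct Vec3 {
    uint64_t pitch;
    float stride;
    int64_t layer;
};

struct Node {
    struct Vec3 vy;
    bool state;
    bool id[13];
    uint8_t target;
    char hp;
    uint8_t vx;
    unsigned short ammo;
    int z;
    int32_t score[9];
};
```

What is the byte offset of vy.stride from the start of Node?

Vec3: @0: pitch [8B, align 8] → 8; @8: stride [4B, align 4] → 12; +4 pad (align 8); @16: layer [8B, align 8] → 24; size 24, align 8
@0: vy [24B, align 8] → 24
within Vec3: stride at 8
0 + 8 = 8

8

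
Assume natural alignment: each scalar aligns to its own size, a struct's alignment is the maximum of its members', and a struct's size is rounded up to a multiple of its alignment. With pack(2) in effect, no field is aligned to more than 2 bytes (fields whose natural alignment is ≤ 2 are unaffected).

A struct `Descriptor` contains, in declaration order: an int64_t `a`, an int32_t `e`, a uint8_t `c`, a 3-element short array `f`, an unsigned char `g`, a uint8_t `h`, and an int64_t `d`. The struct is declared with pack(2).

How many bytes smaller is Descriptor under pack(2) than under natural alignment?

2

natural layout:
  @0: a [8B, align 8] → 8
  @8: e [4B, align 4] → 12
  @12: c [1B, align 1] → 13
  +1 pad (align 2)
  @14: f [6B, align 2] → 20
  @20: g [1B, align 1] → 21
  @21: h [1B, align 1] → 22
  +2 pad (align 8)
  @24: d [8B, align 8] → 32
  size 32, align 8
packed(2) layout:
  @0: a [8B, align 2] → 8
  @8: e [4B, align 2] → 12
  @12: c [1B, align 1] → 13
  +1 pad (align 2)
  @14: f [6B, align 2] → 20
  @20: g [1B, align 1] → 21
  @21: h [1B, align 1] → 22
  @22: d [8B, align 2] → 30
  size 30, align 2
32 − 30 = 2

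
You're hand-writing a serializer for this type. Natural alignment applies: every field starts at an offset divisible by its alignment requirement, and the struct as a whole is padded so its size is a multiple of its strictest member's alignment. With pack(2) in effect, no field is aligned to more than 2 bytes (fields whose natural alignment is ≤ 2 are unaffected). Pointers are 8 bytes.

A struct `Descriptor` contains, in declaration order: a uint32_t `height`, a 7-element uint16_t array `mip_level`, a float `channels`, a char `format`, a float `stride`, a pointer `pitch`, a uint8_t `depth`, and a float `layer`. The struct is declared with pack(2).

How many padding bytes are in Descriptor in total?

2

@0: height [4B, align 2] → 4
@4: mip_level [14B, align 2] → 18
@18: channels [4B, align 2] → 22
@22: format [1B, align 1] → 23
+1 pad (align 2)
@24: stride [4B, align 2] → 28
@28: pitch [8B, align 2] → 36
@36: depth [1B, align 1] → 37
+1 pad (align 2)
@38: layer [4B, align 2] → 42
size 42, align 2
data bytes 40, size 42 → padding 2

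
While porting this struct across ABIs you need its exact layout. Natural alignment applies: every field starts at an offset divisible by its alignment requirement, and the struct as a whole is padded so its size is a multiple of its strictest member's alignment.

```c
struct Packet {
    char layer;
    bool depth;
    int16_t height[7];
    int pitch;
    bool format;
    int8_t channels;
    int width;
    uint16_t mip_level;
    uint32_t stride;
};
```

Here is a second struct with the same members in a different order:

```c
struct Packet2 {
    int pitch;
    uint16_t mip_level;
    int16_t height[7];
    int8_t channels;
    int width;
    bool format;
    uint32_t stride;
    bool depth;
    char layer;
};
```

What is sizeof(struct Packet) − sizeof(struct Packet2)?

-4

@0: layer [1B, align 1] → 1
@1: depth [1B, align 1] → 2
@2: height [14B, align 2] → 16
@16: pitch [4B, align 4] → 20
@20: format [1B, align 1] → 21
@21: channels [1B, align 1] → 22
+2 pad (align 4)
@24: width [4B, align 4] → 28
@28: mip_level [2B, align 2] → 30
+2 pad (align 4)
@32: stride [4B, align 4] → 36
size 36, align 4
— Packet2 —
@0: pitch [4B, align 4] → 4
@4: mip_level [2B, align 2] → 6
@6: height [14B, align 2] → 20
@20: channels [1B, align 1] → 21
+3 pad (align 4)
@24: width [4B, align 4] → 28
@28: format [1B, align 1] → 29
+3 pad (align 4)
@32: stride [4B, align 4] → 36
@36: depth [1B, align 1] → 37
@37: layer [1B, align 1] → 38
+2 tail pad (align 4)
size 40, align 4
36 − 40 = -4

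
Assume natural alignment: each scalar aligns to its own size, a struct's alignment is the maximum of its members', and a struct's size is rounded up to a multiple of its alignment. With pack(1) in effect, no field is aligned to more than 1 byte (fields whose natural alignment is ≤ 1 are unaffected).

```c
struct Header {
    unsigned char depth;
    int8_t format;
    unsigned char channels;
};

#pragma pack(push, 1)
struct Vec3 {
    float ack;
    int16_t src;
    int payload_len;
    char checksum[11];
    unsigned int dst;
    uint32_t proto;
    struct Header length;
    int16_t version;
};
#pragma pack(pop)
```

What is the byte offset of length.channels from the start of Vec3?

Header: @0: depth [1B, align 1] → 1; @1: format [1B, align 1] → 2; @2: channels [1B, align 1] → 3; size 3, align 1
@0: ack [4B, align 1] → 4
@4: src [2B, align 1] → 6
@6: payload_len [4B, align 1] → 10
@10: checksum [11B, align 1] → 21
@21: dst [4B, align 1] → 25
@25: proto [4B, align 1] → 29
@29: length [3B, align 1] → 32
within Header: channels at 2
29 + 2 = 31

31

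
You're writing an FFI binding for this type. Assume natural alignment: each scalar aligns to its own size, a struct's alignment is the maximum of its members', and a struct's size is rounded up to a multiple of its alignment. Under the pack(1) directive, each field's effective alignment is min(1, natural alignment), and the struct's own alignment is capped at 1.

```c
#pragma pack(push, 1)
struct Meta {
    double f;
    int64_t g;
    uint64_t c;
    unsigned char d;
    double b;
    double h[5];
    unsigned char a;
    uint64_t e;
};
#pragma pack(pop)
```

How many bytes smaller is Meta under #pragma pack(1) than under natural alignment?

14

natural layout:
  f at 0 (size 8, align 8) → ends 8
  g at 8 (size 8, align 8) → ends 16
  c at 16 (size 8, align 8) → ends 24
  d at 24 (size 1, align 1) → ends 25
  pad 7 to align 8 for b
  b at 32 (size 8, align 8) → ends 40
  h at 40 (size 40, align 8) → ends 80
  a at 80 (size 1, align 1) → ends 81
  pad 7 to align 8 for e
  e at 88 (size 8, align 8) → ends 96
  total 96 bytes, alignment 8
packed(1) layout:
  f at 0 (size 8, align 1) → ends 8
  g at 8 (size 8, align 1) → ends 16
  c at 16 (size 8, align 1) → ends 24
  d at 24 (size 1, align 1) → ends 25
  b at 25 (size 8, align 1) → ends 33
  h at 33 (size 40, align 1) → ends 73
  a at 73 (size 1, align 1) → ends 74
  e at 74 (size 8, align 1) → ends 82
  total 82 bytes, alignment 1
96 − 82 = 14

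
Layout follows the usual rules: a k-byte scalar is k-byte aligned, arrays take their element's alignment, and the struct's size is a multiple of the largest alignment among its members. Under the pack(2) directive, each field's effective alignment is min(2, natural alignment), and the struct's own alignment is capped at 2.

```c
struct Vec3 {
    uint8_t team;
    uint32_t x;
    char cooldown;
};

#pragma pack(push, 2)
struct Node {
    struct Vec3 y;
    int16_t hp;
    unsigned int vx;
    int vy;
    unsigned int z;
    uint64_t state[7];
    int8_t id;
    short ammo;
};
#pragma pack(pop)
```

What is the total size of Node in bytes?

Vec3: @0: team [1B, align 1] → 1; +3 pad (align 4); @4: x [4B, align 4] → 8; @8: cooldown [1B, align 1] → 9; +3 tail pad (align 4); size 12, align 4
@0: y [12B, align 2] → 12
@12: hp [2B, align 2] → 14
@14: vx [4B, align 2] → 18
@18: vy [4B, align 2] → 22
@22: z [4B, align 2] → 26
@26: state [56B, align 2] → 82
@82: id [1B, align 1] → 83
+1 pad (align 2)
@84: ammo [2B, align 2] → 86
size 86, align 2

86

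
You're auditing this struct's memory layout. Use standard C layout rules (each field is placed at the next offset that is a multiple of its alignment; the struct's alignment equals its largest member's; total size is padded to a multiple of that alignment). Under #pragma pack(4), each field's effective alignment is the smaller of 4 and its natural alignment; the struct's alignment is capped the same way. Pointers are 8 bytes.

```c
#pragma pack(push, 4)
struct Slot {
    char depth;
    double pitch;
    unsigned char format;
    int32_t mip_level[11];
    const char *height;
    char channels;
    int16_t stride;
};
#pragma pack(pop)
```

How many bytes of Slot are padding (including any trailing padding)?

7

@0: depth [1B, align 1] → 1
+3 pad (align 4)
@4: pitch [8B, align 4] → 12
@12: format [1B, align 1] → 13
+3 pad (align 4)
@16: mip_level [44B, align 4] → 60
@60: height [8B, align 4] → 68
@68: channels [1B, align 1] → 69
+1 pad (align 2)
@70: stride [2B, align 2] → 72
size 72, align 4
data bytes 65, size 72 → padding 7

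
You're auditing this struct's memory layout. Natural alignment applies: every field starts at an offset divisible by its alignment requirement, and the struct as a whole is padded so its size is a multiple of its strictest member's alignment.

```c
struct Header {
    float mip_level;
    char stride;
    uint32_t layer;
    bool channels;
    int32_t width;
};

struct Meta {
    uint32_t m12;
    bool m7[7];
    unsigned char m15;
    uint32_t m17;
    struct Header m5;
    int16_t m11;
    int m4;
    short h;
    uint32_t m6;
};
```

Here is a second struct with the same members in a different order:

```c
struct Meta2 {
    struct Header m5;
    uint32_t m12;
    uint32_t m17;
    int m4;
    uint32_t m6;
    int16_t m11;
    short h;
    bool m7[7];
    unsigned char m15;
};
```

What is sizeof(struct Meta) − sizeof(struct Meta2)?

Header: mip_level at 0 (size 4, align 4) → ends 4; stride at 4 (size 1, align 1) → ends 5; pad 3 to align 4 for layer; layer at 8 (size 4, align 4) → ends 12; channels at 12 (size 1, align 1) → ends 13; pad 3 to align 4 for width; width at 16 (size 4, align 4) → ends 20; total 20 bytes, alignment 4
m12 at 0 (size 4, align 4) → ends 4
m7 at 4 (size 7, align 1) → ends 11
m15 at 11 (size 1, align 1) → ends 12
m17 at 12 (size 4, align 4) → ends 16
m5 at 16 (size 20, align 4) → ends 36
m11 at 36 (size 2, align 2) → ends 38
pad 2 to align 4 for m4
m4 at 40 (size 4, align 4) → ends 44
h at 44 (size 2, align 2) → ends 46
pad 2 to align 4 for m6
m6 at 48 (size 4, align 4) → ends 52
total 52 bytes, alignment 4
— Meta2 —
m5 at 0 (size 20, align 4) → ends 20
m12 at 20 (size 4, align 4) → ends 24
m17 at 24 (size 4, align 4) → ends 28
m4 at 28 (size 4, align 4) → ends 32
m6 at 32 (size 4, align 4) → ends 36
m11 at 36 (size 2, align 2) → ends 38
h at 38 (size 2, align 2) → ends 40
m7 at 40 (size 7, align 1) → ends 47
m15 at 47 (size 1, align 1) → ends 48
total 48 bytes, alignment 4
52 − 48 = 4

4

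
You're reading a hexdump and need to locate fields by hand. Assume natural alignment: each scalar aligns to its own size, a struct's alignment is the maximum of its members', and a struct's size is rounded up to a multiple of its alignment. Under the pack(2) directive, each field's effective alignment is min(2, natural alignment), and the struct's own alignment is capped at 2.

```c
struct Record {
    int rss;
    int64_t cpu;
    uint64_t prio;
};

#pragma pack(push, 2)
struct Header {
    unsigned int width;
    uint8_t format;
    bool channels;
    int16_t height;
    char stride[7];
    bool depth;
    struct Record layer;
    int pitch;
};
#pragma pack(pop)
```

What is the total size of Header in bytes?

44

Record: rss at 0 (size 4, align 4) → ends 4; pad 4 to align 8 for cpu; cpu at 8 (size 8, align 8) → ends 16; prio at 16 (size 8, align 8) → ends 24; total 24 bytes, alignment 8
width at 0 (size 4, align 2) → ends 4
format at 4 (size 1, align 1) → ends 5
channels at 5 (size 1, align 1) → ends 6
height at 6 (size 2, align 2) → ends 8
stride at 8 (size 7, align 1) → ends 15
depth at 15 (size 1, align 1) → ends 16
layer at 16 (size 24, align 2) → ends 40
pitch at 40 (size 4, align 2) → ends 44
total 44 bytes, alignment 2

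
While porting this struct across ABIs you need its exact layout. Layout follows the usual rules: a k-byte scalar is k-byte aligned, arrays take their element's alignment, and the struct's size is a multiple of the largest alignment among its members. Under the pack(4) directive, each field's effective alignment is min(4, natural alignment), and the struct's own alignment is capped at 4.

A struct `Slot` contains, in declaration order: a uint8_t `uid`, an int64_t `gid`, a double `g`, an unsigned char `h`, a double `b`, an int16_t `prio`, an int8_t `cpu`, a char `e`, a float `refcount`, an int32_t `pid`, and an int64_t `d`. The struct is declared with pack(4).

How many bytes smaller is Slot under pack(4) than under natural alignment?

12

natural layout:
  @0: uid [1B, align 1] → 1
  +7 pad (align 8)
  @8: gid [8B, align 8] → 16
  @16: g [8B, align 8] → 24
  @24: h [1B, align 1] → 25
  +7 pad (align 8)
  @32: b [8B, align 8] → 40
  @40: prio [2B, align 2] → 42
  @42: cpu [1B, align 1] → 43
  @43: e [1B, align 1] → 44
  @44: refcount [4B, align 4] → 48
  @48: pid [4B, align 4] → 52
  +4 pad (align 8)
  @56: d [8B, align 8] → 64
  size 64, align 8
packed(4) layout:
  @0: uid [1B, align 1] → 1
  +3 pad (align 4)
  @4: gid [8B, align 4] → 12
  @12: g [8B, align 4] → 20
  @20: h [1B, align 1] → 21
  +3 pad (align 4)
  @24: b [8B, align 4] → 32
  @32: prio [2B, align 2] → 34
  @34: cpu [1B, align 1] → 35
  @35: e [1B, align 1] → 36
  @36: refcount [4B, align 4] → 40
  @40: pid [4B, align 4] → 44
  @44: d [8B, align 4] → 52
  size 52, align 4
64 − 52 = 12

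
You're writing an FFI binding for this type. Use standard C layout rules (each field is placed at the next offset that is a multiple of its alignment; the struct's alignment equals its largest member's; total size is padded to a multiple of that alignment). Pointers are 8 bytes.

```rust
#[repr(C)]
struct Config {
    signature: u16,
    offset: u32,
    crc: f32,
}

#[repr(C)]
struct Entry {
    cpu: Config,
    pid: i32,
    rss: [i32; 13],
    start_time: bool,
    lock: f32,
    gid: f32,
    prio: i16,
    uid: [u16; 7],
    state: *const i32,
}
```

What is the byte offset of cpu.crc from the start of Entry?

8

Config: @0: signature [2B, align 2] → 2; +2 pad (align 4); @4: offset [4B, align 4] → 8; @8: crc [4B, align 4] → 12; size 12, align 4
@0: cpu [12B, align 4] → 12
within Config: crc at 8
0 + 8 = 8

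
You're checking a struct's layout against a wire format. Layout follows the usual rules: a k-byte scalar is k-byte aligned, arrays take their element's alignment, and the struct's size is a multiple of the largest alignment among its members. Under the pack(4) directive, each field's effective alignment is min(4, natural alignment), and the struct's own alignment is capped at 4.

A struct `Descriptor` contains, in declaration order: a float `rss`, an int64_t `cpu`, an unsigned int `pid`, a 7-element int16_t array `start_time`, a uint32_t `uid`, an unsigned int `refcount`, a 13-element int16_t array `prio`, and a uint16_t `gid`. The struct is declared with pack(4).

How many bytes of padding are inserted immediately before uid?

@0: rss [4B, align 4] → 4
@4: cpu [8B, align 4] → 12
@12: pid [4B, align 4] → 16
@16: start_time [14B, align 2] → 30
+2 pad (align 4)
@32: uid [4B, align 4] → 36

2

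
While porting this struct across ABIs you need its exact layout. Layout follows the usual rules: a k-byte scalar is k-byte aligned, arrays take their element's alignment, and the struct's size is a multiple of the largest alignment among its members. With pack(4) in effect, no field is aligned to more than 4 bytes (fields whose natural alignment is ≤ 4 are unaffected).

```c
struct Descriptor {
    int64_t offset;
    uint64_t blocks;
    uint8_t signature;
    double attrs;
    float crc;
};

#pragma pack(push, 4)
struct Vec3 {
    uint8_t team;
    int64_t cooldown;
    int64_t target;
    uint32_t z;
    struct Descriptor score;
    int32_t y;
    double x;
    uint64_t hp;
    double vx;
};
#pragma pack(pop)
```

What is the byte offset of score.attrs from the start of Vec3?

Descriptor: @0: offset [8B, align 8] → 8; @8: blocks [8B, align 8] → 16; @16: signature [1B, align 1] → 17; +7 pad (align 8); @24: attrs [8B, align 8] → 32; @32: crc [4B, align 4] → 36; +4 tail pad (align 8); size 40, align 8
@0: team [1B, align 1] → 1
+3 pad (align 4)
@4: cooldown [8B, align 4] → 12
@12: target [8B, align 4] → 20
@20: z [4B, align 4] → 24
@24: score [40B, align 4] → 64
within Descriptor: attrs at 24
24 + 24 = 48

48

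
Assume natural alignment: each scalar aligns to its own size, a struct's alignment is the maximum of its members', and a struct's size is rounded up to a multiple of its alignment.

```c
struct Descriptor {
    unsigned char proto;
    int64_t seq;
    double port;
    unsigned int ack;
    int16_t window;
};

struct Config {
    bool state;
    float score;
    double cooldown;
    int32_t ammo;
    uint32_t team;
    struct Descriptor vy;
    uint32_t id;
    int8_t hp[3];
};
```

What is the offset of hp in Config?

Descriptor: 0..1  proto  (1B, 1-aligned); 1..8  -- padding (7B); 8..16  seq  (8B, 8-aligned); 16..24  port  (8B, 8-aligned); 24..28  ack  (4B, 4-aligned); 28..30  window  (2B, 2-aligned); 30..32  -- tail padding (2B); sizeof = 32, alignof = 8
0..1  state  (1B, 1-aligned)
1..4  -- padding (3B)
4..8  score  (4B, 4-aligned)
8..16  cooldown  (8B, 8-aligned)
16..20  ammo  (4B, 4-aligned)
20..24  team  (4B, 4-aligned)
24..56  vy  (32B, 8-aligned)
56..60  id  (4B, 4-aligned)
60..63  hp  (3B, 1-aligned)

60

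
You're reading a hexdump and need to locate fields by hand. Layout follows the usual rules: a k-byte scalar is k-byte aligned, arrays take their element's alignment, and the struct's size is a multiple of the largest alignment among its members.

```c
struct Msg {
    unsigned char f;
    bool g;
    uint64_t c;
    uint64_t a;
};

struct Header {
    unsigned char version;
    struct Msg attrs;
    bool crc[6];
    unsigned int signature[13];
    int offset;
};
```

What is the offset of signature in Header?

Msg: 0..1  f  (1B, 1-aligned); 1..2  g  (1B, 1-aligned); 2..8  -- padding (6B); 8..16  c  (8B, 8-aligned); 16..24  a  (8B, 8-aligned); sizeof = 24, alignof = 8
0..1  version  (1B, 1-aligned)
1..8  -- padding (7B)
8..32  attrs  (24B, 8-aligned)
32..38  crc  (6B, 1-aligned)
38..40  -- padding (2B)
40..92  signature  (52B, 4-aligned)

40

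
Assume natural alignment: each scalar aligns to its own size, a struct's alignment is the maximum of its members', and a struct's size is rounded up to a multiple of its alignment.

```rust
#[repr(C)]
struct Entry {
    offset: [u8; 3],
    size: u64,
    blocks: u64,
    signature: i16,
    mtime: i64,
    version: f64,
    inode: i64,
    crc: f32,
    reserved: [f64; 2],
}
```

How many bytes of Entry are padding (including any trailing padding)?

offset at 0 (size 3, align 1) → ends 3
pad 5 to align 8 for size
size at 8 (size 8, align 8) → ends 16
blocks at 16 (size 8, align 8) → ends 24
signature at 24 (size 2, align 2) → ends 26
pad 6 to align 8 for mtime
mtime at 32 (size 8, align 8) → ends 40
version at 40 (size 8, align 8) → ends 48
inode at 48 (size 8, align 8) → ends 56
crc at 56 (size 4, align 4) → ends 60
pad 4 to align 8 for reserved
reserved at 64 (size 16, align 8) → ends 80
total 80 bytes, alignment 8
data bytes 65, size 80 → padding 15

15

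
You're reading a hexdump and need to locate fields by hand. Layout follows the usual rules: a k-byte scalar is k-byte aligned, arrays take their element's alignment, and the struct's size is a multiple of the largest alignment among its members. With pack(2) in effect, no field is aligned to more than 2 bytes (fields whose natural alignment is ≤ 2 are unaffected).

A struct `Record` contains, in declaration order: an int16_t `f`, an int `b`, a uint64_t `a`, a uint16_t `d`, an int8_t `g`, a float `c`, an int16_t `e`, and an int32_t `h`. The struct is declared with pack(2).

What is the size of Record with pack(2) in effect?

28

0..2  f  (2B, 2-aligned)
2..6  b  (4B, 2-aligned)
6..14  a  (8B, 2-aligned)
14..16  d  (2B, 2-aligned)
16..17  g  (1B, 1-aligned)
17..18  -- padding (1B)
18..22  c  (4B, 2-aligned)
22..24  e  (2B, 2-aligned)
24..28  h  (4B, 2-aligned)
sizeof = 28, alignof = 2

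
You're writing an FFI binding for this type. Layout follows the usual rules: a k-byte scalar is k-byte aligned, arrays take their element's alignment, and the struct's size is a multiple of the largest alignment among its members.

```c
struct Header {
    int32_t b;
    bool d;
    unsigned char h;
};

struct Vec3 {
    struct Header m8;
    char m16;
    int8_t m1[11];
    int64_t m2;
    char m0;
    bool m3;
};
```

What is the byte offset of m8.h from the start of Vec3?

5

Header: 0..4  b  (4B, 4-aligned); 4..5  d  (1B, 1-aligned); 5..6  h  (1B, 1-aligned); 6..8  -- tail padding (2B); sizeof = 8, alignof = 4
0..8  m8  (8B, 4-aligned)
within Header: h at 5
0 + 5 = 5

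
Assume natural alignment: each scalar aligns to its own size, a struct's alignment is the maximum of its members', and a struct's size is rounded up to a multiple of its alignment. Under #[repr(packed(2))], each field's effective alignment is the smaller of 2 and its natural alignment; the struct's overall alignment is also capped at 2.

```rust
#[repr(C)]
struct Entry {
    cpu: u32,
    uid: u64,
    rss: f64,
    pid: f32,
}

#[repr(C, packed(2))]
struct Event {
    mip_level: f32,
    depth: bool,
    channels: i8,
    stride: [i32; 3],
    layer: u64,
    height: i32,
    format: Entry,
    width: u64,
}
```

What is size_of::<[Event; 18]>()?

Entry: 0..4  cpu  (4B, 4-aligned); 4..8  -- padding (4B); 8..16  uid  (8B, 8-aligned); 16..24  rss  (8B, 8-aligned); 24..28  pid  (4B, 4-aligned); 28..32  -- tail padding (4B); sizeof = 32, alignof = 8
0..4  mip_level  (4B, 2-aligned)
4..5  depth  (1B, 1-aligned)
5..6  channels  (1B, 1-aligned)
6..18  stride  (12B, 2-aligned)
18..26  layer  (8B, 2-aligned)
26..30  height  (4B, 2-aligned)
30..62  format  (32B, 2-aligned)
62..70  width  (8B, 2-aligned)
sizeof = 70, alignof = 2
array of 18: 18 × 70 = 1260

1260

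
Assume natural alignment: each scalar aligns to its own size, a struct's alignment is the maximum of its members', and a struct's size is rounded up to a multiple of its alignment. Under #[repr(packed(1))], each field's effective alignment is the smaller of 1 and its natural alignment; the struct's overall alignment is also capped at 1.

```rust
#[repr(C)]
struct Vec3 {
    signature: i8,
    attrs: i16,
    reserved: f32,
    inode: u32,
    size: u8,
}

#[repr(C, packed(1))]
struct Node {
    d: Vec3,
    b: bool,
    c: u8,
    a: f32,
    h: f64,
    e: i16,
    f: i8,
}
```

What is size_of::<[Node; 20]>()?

660

Vec3: 0..1  signature  (1B, 1-aligned); 1..2  -- padding (1B); 2..4  attrs  (2B, 2-aligned); 4..8  reserved  (4B, 4-aligned); 8..12  inode  (4B, 4-aligned); 12..13  size  (1B, 1-aligned); 13..16  -- tail padding (3B); sizeof = 16, alignof = 4
0..16  d  (16B, 1-aligned)
16..17  b  (1B, 1-aligned)
17..18  c  (1B, 1-aligned)
18..22  a  (4B, 1-aligned)
22..30  h  (8B, 1-aligned)
30..32  e  (2B, 1-aligned)
32..33  f  (1B, 1-aligned)
sizeof = 33, alignof = 1
array of 20: 20 × 33 = 660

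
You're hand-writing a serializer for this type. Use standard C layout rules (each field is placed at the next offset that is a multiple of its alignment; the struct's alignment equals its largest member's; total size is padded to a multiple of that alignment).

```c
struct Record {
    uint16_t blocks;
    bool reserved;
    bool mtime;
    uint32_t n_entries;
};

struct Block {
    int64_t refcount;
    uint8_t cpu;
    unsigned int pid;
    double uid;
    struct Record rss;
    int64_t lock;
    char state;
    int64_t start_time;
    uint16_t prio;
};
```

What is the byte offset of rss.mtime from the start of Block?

Record: @0: blocks [2B, align 2] → 2; @2: reserved [1B, align 1] → 3; @3: mtime [1B, align 1] → 4; @4: n_entries [4B, align 4] → 8; size 8, align 4
@0: refcount [8B, align 8] → 8
@8: cpu [1B, align 1] → 9
+3 pad (align 4)
@12: pid [4B, align 4] → 16
@16: uid [8B, align 8] → 24
@24: rss [8B, align 4] → 32
within Record: mtime at 3
24 + 3 = 27

27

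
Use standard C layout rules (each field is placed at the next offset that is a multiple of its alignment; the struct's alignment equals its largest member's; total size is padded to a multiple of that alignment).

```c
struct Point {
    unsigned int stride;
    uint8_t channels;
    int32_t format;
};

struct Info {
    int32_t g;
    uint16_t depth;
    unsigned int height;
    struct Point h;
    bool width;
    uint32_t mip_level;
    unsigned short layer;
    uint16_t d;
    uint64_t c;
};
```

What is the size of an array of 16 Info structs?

768

Point: 0..4  stride  (4B, 4-aligned); 4..5  channels  (1B, 1-aligned); 5..8  -- padding (3B); 8..12  format  (4B, 4-aligned); sizeof = 12, alignof = 4
0..4  g  (4B, 4-aligned)
4..6  depth  (2B, 2-aligned)
6..8  -- padding (2B)
8..12  height  (4B, 4-aligned)
12..24  h  (12B, 4-aligned)
24..25  width  (1B, 1-aligned)
25..28  -- padding (3B)
28..32  mip_level  (4B, 4-aligned)
32..34  layer  (2B, 2-aligned)
34..36  d  (2B, 2-aligned)
36..40  -- padding (4B)
40..48  c  (8B, 8-aligned)
sizeof = 48, alignof = 8
array of 16: 16 × 48 = 768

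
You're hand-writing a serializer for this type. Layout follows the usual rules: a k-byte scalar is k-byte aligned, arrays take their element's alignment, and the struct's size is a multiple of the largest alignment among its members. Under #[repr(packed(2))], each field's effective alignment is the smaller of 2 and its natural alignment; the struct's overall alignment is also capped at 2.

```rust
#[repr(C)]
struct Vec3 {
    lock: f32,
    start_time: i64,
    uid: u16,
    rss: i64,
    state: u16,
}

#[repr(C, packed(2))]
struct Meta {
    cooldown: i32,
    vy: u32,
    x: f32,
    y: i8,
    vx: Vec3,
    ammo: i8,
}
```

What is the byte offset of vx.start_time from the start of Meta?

Vec3: 0..4  lock  (4B, 4-aligned); 4..8  -- padding (4B); 8..16  start_time  (8B, 8-aligned); 16..18  uid  (2B, 2-aligned); 18..24  -- padding (6B); 24..32  rss  (8B, 8-aligned); 32..34  state  (2B, 2-aligned); 34..40  -- tail padding (6B); sizeof = 40, alignof = 8
0..4  cooldown  (4B, 2-aligned)
4..8  vy  (4B, 2-aligned)
8..12  x  (4B, 2-aligned)
12..13  y  (1B, 1-aligned)
13..14  -- padding (1B)
14..54  vx  (40B, 2-aligned)
within Vec3: start_time at 8
14 + 8 = 22

22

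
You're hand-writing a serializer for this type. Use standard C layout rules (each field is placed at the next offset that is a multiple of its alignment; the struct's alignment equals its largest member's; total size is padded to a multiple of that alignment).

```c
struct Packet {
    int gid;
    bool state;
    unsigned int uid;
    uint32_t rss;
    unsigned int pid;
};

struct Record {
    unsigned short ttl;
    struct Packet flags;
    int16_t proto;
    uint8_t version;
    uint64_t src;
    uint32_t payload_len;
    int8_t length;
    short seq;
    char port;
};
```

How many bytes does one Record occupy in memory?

56

Packet: @0: gid [4B, align 4] → 4; @4: state [1B, align 1] → 5; +3 pad (align 4); @8: uid [4B, align 4] → 12; @12: rss [4B, align 4] → 16; @16: pid [4B, align 4] → 20; size 20, align 4
@0: ttl [2B, align 2] → 2
+2 pad (align 4)
@4: flags [20B, align 4] → 24
@24: proto [2B, align 2] → 26
@26: version [1B, align 1] → 27
+5 pad (align 8)
@32: src [8B, align 8] → 40
@40: payload_len [4B, align 4] → 44
@44: length [1B, align 1] → 45
+1 pad (align 2)
@46: seq [2B, align 2] → 48
@48: port [1B, align 1] → 49
+7 tail pad (align 8)
size 56, align 8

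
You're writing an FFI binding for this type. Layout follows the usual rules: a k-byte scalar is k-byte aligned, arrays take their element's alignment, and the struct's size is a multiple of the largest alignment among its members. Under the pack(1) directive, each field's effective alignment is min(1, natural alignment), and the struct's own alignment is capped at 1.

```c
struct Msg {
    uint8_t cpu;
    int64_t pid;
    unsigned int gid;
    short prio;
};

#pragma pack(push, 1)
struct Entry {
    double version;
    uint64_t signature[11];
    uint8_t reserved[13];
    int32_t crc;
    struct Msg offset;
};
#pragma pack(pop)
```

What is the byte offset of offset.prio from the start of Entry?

Msg: @0: cpu [1B, align 1] → 1; +7 pad (align 8); @8: pid [8B, align 8] → 16; @16: gid [4B, align 4] → 20; @20: prio [2B, align 2] → 22; +2 tail pad (align 8); size 24, align 8
@0: version [8B, align 1] → 8
@8: signature [88B, align 1] → 96
@96: reserved [13B, align 1] → 109
@109: crc [4B, align 1] → 113
@113: offset [24B, align 1] → 137
within Msg: prio at 20
113 + 20 = 133

133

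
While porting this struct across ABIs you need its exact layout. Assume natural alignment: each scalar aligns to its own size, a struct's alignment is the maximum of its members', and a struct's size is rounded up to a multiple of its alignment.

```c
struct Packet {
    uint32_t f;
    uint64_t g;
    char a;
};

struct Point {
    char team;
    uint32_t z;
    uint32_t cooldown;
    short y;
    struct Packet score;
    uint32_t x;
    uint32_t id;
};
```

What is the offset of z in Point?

Packet: f at 0 (size 4, align 4) → ends 4; pad 4 to align 8 for g; g at 8 (size 8, align 8) → ends 16; a at 16 (size 1, align 1) → ends 17; tail pad 7 to reach multiple of 8; total 24 bytes, alignment 8
team at 0 (size 1, align 1) → ends 1
pad 3 to align 4 for z
z at 4 (size 4, align 4) → ends 8

4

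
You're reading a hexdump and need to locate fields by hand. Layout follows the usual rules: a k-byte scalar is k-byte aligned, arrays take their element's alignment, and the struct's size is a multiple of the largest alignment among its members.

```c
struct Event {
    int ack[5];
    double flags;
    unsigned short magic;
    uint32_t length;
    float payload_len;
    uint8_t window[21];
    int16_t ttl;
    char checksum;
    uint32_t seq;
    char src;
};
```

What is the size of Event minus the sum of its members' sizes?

0..20  ack  (20B, 4-aligned)
20..24  -- padding (4B)
24..32  flags  (8B, 8-aligned)
32..34  magic  (2B, 2-aligned)
34..36  -- padding (2B)
36..40  length  (4B, 4-aligned)
40..44  payload_len  (4B, 4-aligned)
44..65  window  (21B, 1-aligned)
65..66  -- padding (1B)
66..68  ttl  (2B, 2-aligned)
68..69  checksum  (1B, 1-aligned)
69..72  -- padding (3B)
72..76  seq  (4B, 4-aligned)
76..77  src  (1B, 1-aligned)
77..80  -- tail padding (3B)
sizeof = 80, alignof = 8
data bytes 67, size 80 → padding 13

13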